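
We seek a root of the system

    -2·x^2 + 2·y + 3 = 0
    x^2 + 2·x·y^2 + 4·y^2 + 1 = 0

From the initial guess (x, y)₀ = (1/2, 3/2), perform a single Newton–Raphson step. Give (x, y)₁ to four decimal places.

(1.9024, 0.1524)

At (1/2, 3/2): F = (5.5000, 12.5000).
Jacobian J = [[-4·x, 2], [2·x + 2·y^2, 4·x·y + 8·y]].
At the point, J = [[-2.0000, 2.0000], [5.5000, 15.0000]] (det J = -41.0000).
Solving J·Δ = −F gives Δ = (1.4024, -1.3476).
Then the next iterate is (x, y)₁ = (1.9024, 0.1524).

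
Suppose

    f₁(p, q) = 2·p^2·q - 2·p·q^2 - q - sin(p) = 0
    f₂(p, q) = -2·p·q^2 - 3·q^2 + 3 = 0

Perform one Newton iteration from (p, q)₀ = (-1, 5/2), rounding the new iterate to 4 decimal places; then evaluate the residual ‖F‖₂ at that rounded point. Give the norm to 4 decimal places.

At (-1, 5/2): F = (15.841471, -3.2500).
Jacobian J = [[4·p·q - 2·q^2 - cos(p), 2·p^2 - 4·p·q - 1], [-2·q^2, -4·p·q - 6·q]].
At the point, J = [[-23.040302, 11.0000], [-12.5000, -5.0000]] (det J = 252.701512).
Solving J·Δ = −F gives Δ = (0.1720, -1.0799).
Then the next iterate is (p, q)₁ = (-0.8280, 1.4201).
Re-evaluating at (-0.8280, 1.4201): F = (4.603305, 0.289577), so ‖F‖₂ = 4.6124.

4.6124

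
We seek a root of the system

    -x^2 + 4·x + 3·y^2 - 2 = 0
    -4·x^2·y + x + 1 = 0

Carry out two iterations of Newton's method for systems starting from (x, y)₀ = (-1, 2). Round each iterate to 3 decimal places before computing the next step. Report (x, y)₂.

At (-1, 2): F = (5.000, -8.000).
Jacobian J = [[-2·x + 4, 6·y], [-8·x·y + 1, -4·x^2]].
At the point, J = [[6.000, 12.000], [17.000, -4.000]] (det J = -228.000).
Solving J·Δ = −F gives Δ = (0.333, -0.583).
Then the next iterate is (x, y)₁ = (-0.667, 1.417).
Round to (-0.667, 1.417) and repeat: F = (0.91078, -2.18863), J = [[5.334, 8.502], [8.56111, -1.77956]].
Δ = (0.206, -0.237), so (x, y)₂ = (-0.461, 1.180).

(-0.461, 1.180)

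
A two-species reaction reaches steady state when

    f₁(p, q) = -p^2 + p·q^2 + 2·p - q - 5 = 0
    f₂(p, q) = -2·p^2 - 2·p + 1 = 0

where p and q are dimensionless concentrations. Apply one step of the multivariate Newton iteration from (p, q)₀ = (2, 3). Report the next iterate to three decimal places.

At (2, 3): F = (10.000, -11.000).
Jacobian J = [[-2·p + q^2 + 2, 2·p·q - 1], [-4·p - 2, 0]].
At the point, J = [[7.000, 11.000], [-10.000, 0.000]] (det J = 110.000).
Solving J·Δ = −F gives Δ = (-1.100, -0.209).
Then the next iterate is (p, q)₁ = (0.900, 2.791).

(0.900, 2.791)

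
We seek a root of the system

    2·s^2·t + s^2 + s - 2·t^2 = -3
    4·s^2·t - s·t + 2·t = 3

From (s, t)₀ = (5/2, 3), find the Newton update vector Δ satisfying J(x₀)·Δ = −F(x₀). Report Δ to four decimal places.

At (5/2, 3): F = (31.2500, 70.5000).
Jacobian J = [[4·s·t + 2·s + 1, 2·s^2 - 4·t], [8·s·t - t, 4·s^2 - s + 2]].
At the point, J = [[36.0000, 0.5000], [57.0000, 24.5000]] (det J = 853.5000).
Solving J·Δ = −F gives Δ = (-0.8557, -0.8866).

(-0.8557, -0.8866)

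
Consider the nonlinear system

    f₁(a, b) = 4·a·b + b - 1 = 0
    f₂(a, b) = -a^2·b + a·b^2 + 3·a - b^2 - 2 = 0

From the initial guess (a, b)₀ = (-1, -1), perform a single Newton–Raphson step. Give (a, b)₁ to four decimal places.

(-3.0000, 2.3333)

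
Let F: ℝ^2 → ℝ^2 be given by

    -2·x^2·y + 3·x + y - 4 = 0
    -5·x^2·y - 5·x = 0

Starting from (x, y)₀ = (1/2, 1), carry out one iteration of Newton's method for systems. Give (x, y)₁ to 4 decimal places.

At (1/2, 1): F = (-2.0000, -3.7500).
Jacobian J = [[-4·x·y + 3, -2·x^2 + 1], [-10·x·y - 5, -5·x^2]].
At the point, J = [[1.0000, 0.5000], [-10.0000, -1.2500]] (det J = 3.7500).
Solving J·Δ = −F gives Δ = (-1.1667, 6.3333).
Then the next iterate is (x, y)₁ = (-0.6667, 7.3333).

(-0.6667, 7.3333)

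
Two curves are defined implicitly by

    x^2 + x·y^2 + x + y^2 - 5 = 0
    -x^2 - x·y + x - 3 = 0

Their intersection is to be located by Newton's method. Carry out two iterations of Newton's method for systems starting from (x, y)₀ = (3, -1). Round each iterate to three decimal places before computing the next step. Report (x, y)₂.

(0.473, -1.763)

At (3, -1): F = (11.000, -6.000).
Jacobian J = [[2·x + y^2 + 1, 2·x·y + 2·y], [-2·x - y + 1, -x]].
At the point, J = [[8.000, -8.000], [-4.000, -3.000]] (det J = -56.000).
Solving J·Δ = −F gives Δ = (-1.446, -0.071).
Then the next iterate is (x, y)₁ = (1.554, -1.071).
Round to (1.554, -1.071) and repeat: F = (1.89846, -2.19658), J = [[5.25504, -5.47067], [-1.037, -1.554]].
Δ = (-1.081, -0.692), so (x, y)₂ = (0.473, -1.763).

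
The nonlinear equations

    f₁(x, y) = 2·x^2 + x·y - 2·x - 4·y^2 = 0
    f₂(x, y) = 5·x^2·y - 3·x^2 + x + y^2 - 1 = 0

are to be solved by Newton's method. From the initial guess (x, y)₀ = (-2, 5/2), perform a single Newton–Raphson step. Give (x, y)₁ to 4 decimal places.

(-1.5432, 1.5261)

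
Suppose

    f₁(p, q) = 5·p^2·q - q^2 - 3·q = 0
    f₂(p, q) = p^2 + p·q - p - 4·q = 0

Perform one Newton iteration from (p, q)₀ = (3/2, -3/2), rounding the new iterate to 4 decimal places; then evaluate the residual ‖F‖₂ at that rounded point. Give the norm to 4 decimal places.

4.4657

At (3/2, -3/2): F = (-14.6250, 4.5000).
Jacobian J = [[10·p·q, 5·p^2 - 2·q - 3], [2·p + q - 1, p - 4]].
At the point, J = [[-22.5000, 11.2500], [0.5000, -2.5000]] (det J = 50.6250).
Solving J·Δ = −F gives Δ = (0.2778, 1.8556).
Then the next iterate is (p, q)₁ = (1.7778, 0.3556).
Re-evaluating at (1.7778, 0.3556): F = (4.426247, 0.592559), so ‖F‖₂ = 4.4657.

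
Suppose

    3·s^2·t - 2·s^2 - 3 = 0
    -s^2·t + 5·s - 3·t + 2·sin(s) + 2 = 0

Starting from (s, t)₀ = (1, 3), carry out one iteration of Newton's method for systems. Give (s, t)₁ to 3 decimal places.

At (1, 3): F = (4.000, -3.31706).
Jacobian J = [[6·s·t - 4·s, 3·s^2], [-2·s·t + 2·cos(s) + 5, -s^2 - 3]].
At the point, J = [[14.000, 3.000], [0.08060, -4.000]] (det J = -56.24181).
Solving J·Δ = −F gives Δ = (-0.108, -0.831).
Then the next iterate is (s, t)₁ = (0.892, 2.169).

(0.892, 2.169)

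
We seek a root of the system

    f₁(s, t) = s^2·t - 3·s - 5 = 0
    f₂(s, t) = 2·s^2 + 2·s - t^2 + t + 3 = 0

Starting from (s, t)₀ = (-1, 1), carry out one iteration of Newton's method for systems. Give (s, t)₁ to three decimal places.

(-0.714, 3.429)

At (-1, 1): F = (-1.000, 3.000).
Jacobian J = [[2·s·t - 3, s^2], [4·s + 2, -2·t + 1]].
At the point, J = [[-5.000, 1.000], [-2.000, -1.000]] (det J = 7.000).
Solving J·Δ = −F gives Δ = (0.286, 2.429).
Then the next iterate is (s, t)₁ = (-0.714, 3.429).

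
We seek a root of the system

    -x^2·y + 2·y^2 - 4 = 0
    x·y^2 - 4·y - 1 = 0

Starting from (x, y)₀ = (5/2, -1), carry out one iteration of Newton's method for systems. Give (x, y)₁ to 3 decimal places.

(3.022, -0.331)

At (5/2, -1): F = (4.250, 5.500).
Jacobian J = [[-2·x·y, -x^2 + 4·y], [y^2, 2·x·y - 4]].
At the point, J = [[5.000, -10.250], [1.000, -9.000]] (det J = -34.750).
Solving J·Δ = −F gives Δ = (0.522, 0.669).
Then the next iterate is (x, y)₁ = (3.022, -0.331).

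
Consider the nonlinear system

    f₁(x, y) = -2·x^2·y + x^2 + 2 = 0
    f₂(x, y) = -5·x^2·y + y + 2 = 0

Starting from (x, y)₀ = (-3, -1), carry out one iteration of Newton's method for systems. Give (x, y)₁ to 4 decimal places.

(-1.2222, -1.1667)

At (-3, -1): F = (29.0000, 46.0000).
Jacobian J = [[-4·x·y + 2·x, -2·x^2], [-10·x·y, -5·x^2 + 1]].
At the point, J = [[-18.0000, -18.0000], [-30.0000, -44.0000]] (det J = 252.0000).
Solving J·Δ = −F gives Δ = (1.7778, -0.1667).
Then the next iterate is (x, y)₁ = (-1.2222, -1.1667).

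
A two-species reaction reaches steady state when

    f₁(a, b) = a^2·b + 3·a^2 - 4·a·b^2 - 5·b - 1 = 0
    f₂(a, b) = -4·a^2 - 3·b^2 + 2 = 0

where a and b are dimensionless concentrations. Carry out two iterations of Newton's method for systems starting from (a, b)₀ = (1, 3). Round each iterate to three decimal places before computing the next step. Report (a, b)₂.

(0.843, 0.616)

At (1, 3): F = (-46.000, -29.000).
Jacobian J = [[2·a·b + 6·a - 4·b^2, a^2 - 8·a·b - 5], [-8·a, -6·b]].
At the point, J = [[-24.000, -28.000], [-8.000, -18.000]] (det J = 208.000).
Solving J·Δ = −F gives Δ = (-0.077, -1.577).
Then the next iterate is (a, b)₁ = (0.923, 1.423).
Round to (0.923, 1.423) and repeat: F = (-11.82296, -7.48250), J = [[0.06514, -14.65550], [-7.384, -8.538]].
Δ = (-0.080, -0.807), so (a, b)₂ = (0.843, 0.616).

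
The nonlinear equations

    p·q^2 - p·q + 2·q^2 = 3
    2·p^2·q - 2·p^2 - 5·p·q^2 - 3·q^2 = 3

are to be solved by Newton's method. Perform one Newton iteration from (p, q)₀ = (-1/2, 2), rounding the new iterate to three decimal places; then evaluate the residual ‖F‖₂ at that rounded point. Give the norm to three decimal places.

2.058

At (-1/2, 2): F = (4.000, -4.500).
Jacobian J = [[q^2 - q, 2·p·q - p + 4·q], [4·p·q - 4·p - 5·q^2, 2·p^2 - 10·p·q - 6·q]].
At the point, J = [[2.000, 6.500], [-22.000, -1.500]] (det J = 140.000).
Solving J·Δ = −F gives Δ = (-0.166, -0.564).
Then the next iterate is (p, q)₁ = (-0.666, 1.436).
Re-evaluating at (-0.666, 1.436): F = (0.70721, -1.93273), so ‖F‖₂ = 2.058.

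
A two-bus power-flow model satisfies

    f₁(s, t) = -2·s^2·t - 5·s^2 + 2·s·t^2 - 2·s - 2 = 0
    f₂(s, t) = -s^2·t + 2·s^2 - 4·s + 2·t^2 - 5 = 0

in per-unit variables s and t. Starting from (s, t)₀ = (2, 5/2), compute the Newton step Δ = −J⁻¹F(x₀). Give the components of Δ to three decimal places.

(-0.914, -0.498)

At (2, 5/2): F = (-21.000, -2.500).
Jacobian J = [[-4·s·t - 10·s + 2·t^2 - 2, -2·s^2 + 4·s·t], [-2·s·t + 4·s - 4, -s^2 + 4·t]].
At the point, J = [[-29.500, 12.000], [-6.000, 6.000]] (det J = -105.000).
Solving J·Δ = −F gives Δ = (-0.914, -0.498).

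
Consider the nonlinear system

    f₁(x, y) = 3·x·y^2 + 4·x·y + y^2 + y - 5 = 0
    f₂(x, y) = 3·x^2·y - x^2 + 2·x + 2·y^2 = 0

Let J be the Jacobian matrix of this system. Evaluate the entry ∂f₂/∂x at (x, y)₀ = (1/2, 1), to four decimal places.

∂f₂/∂x = 6·x·y - 2·x + 2.
At (1/2, 1) this is 4.0000.

4.0000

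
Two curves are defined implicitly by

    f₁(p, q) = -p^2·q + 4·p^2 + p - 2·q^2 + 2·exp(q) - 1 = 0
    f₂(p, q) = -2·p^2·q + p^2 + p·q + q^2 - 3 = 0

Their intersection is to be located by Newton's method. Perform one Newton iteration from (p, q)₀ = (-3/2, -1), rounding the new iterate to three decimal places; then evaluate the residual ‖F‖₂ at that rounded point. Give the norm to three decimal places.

At (-3/2, -1): F = (7.48576, 6.250).
Jacobian J = [[-2·p·q + 8·p + 1, -p^2 - 4·q + 2·exp(q)], [-4·p·q + 2·p + q, -2·p^2 + p + 2·q]].
At the point, J = [[-14.000, 2.48576], [-10.000, -8.000]] (det J = 136.85759).
Solving J·Δ = −F gives Δ = (0.551, 0.092).
Then the next iterate is (p, q)₁ = (-0.949, -0.908).
Re-evaluating at (-0.949, -0.908): F = (1.62888, 1.22225), so ‖F‖₂ = 2.036.

2.036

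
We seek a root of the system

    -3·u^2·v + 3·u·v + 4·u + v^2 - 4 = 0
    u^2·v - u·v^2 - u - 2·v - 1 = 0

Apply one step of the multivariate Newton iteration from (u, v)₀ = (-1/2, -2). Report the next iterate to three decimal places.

At (-1/2, -2): F = (2.500, 5.000).
Jacobian J = [[-6·u·v + 3·v + 4, -3·u^2 + 3·u + 2·v], [2·u·v - v^2 - 1, u^2 - 2·u·v - 2]].
At the point, J = [[-8.000, -6.250], [-3.000, -3.750]] (det J = 11.250).
Solving J·Δ = −F gives Δ = (-1.944, 2.889).
Then the next iterate is (u, v)₁ = (-2.444, 0.889).

(-2.444, 0.889)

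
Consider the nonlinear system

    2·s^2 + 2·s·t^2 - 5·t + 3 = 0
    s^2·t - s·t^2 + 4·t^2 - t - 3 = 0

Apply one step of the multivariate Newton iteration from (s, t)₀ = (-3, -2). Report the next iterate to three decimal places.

(-7.319, -3.278)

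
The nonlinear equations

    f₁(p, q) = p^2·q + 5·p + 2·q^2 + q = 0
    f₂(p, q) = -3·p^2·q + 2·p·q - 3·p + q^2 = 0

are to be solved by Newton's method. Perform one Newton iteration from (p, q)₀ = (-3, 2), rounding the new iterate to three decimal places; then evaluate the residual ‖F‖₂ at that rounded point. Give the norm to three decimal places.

14.816

At (-3, 2): F = (13.000, -53.000).
Jacobian J = [[2·p·q + 5, p^2 + 4·q + 1], [-6·p·q + 2·q - 3, -3·p^2 + 2·p + 2·q]].
At the point, J = [[-7.000, 18.000], [37.000, -29.000]] (det J = -463.000).
Solving J·Δ = −F gives Δ = (1.246, -0.238).
Then the next iterate is (p, q)₁ = (-1.754, 1.762).
Re-evaluating at (-1.754, 1.762): F = (4.62211, -14.07692), so ‖F‖₂ = 14.816.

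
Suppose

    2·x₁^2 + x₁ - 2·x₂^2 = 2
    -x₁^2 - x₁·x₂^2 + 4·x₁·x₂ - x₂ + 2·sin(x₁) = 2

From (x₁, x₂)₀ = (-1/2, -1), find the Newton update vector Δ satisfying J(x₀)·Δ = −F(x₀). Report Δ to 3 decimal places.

At (-1/2, -1): F = (-4.000, 0.29115).
Jacobian J = [[4·x₁ + 1, -4·x₂], [-2·x₁ - x₂^2 + 4·x₂ + 2·cos(x₁), -2·x₁·x₂ + 4·x₁ - 1]].
At the point, J = [[-1.000, 4.000], [-2.24483, -4.000]] (det J = 12.97934).
Solving J·Δ = −F gives Δ = (-1.143, 0.714).

(-1.143, 0.714)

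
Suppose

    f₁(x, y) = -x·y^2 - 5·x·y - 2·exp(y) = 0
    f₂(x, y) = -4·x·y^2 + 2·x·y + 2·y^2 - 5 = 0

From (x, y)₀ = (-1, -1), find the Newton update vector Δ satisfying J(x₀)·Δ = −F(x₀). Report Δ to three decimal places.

(1.403, -0.387)

At (-1, -1): F = (-4.73576, 3.000).
Jacobian J = [[-y^2 - 5·y, -2·x·y - 5·x - 2·exp(y)], [-4·y^2 + 2·y, -8·x·y + 2·x + 4·y]].
At the point, J = [[4.000, 2.26424], [-6.000, -14.000]] (det J = -42.41455).
Solving J·Δ = −F gives Δ = (1.403, -0.387).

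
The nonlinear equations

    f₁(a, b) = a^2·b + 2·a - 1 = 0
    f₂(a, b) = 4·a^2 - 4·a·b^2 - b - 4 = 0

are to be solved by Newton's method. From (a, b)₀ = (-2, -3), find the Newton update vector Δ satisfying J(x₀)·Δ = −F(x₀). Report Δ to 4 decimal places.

(1.0146, 0.6987)

At (-2, -3): F = (-17.0000, 87.0000).
Jacobian J = [[2·a·b + 2, a^2], [8·a - 4·b^2, -8·a·b - 1]].
At the point, J = [[14.0000, 4.0000], [-52.0000, -49.0000]] (det J = -478.0000).
Solving J·Δ = −F gives Δ = (1.0146, 0.6987).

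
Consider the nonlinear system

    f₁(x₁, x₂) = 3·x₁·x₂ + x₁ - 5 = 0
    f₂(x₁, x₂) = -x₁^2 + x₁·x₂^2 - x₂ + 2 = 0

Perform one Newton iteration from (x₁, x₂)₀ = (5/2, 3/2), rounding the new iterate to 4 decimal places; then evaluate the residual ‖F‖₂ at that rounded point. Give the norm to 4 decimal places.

1.3622

At (5/2, 3/2): F = (8.7500, -0.1250).
Jacobian J = [[3·x₂ + 1, 3·x₁], [-2·x₁ + x₂^2, 2·x₁·x₂ - 1]].
At the point, J = [[5.5000, 7.5000], [-2.7500, 6.5000]] (det J = 56.3750).
Solving J·Δ = −F gives Δ = (-1.0255, -0.4146).
Then the next iterate is (x₁, x₂)₁ = (1.4745, 1.0854).
Re-evaluating at (1.4745, 1.0854): F = (1.275767, 0.477548), so ‖F‖₂ = 1.3622.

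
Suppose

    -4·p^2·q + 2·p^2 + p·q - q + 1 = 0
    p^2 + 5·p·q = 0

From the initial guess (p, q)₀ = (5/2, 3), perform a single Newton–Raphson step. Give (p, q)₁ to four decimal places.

At (5/2, 3): F = (-57.0000, 43.7500).
Jacobian J = [[-8·p·q + 4·p + q, -4·p^2 + p - 1], [2·p + 5·q, 5·p]].
At the point, J = [[-47.0000, -23.5000], [20.0000, 12.5000]] (det J = -117.5000).
Solving J·Δ = −F gives Δ = (2.6862, -7.7979).
Then the next iterate is (p, q)₁ = (5.1862, -4.7979).

(5.1862, -4.7979)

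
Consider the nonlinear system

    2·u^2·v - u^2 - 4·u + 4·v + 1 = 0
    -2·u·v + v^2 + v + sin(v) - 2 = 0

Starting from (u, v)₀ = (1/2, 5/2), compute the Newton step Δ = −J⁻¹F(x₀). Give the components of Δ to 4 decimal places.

(-0.8965, -2.2222)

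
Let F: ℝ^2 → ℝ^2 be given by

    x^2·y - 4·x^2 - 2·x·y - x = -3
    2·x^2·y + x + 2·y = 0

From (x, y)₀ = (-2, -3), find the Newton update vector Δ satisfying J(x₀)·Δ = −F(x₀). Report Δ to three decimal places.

(0.723, 1.392)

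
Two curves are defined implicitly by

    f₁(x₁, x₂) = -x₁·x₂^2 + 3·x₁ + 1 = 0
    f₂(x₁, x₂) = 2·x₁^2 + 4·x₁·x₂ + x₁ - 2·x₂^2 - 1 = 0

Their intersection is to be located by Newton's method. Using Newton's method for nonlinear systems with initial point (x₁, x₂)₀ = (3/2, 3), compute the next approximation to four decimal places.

(1.0507, 2.4106)

At (3/2, 3): F = (-8.0000, 5.0000).
Jacobian J = [[-x₂^2 + 3, -2·x₁·x₂], [4·x₁ + 4·x₂ + 1, 4·x₁ - 4·x₂]].
At the point, J = [[-6.0000, -9.0000], [19.0000, -6.0000]] (det J = 207.0000).
Solving J·Δ = −F gives Δ = (-0.4493, -0.5894).
Then the next iterate is (x₁, x₂)₁ = (1.0507, 2.4106).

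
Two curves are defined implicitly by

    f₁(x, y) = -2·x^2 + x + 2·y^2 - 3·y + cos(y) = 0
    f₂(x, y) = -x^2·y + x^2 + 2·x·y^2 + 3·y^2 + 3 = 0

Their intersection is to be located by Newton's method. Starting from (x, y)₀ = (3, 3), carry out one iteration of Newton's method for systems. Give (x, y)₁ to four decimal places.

(1.3595, 1.7521)

At (3, 3): F = (-6.989992, 66.0000).
Jacobian J = [[-4·x + 1, 4·y - sin(y) - 3], [-2·x·y + 2·x + 2·y^2, -x^2 + 4·x·y + 6·y]].
At the point, J = [[-11.0000, 8.858880], [6.0000, 45.0000]] (det J = -548.153280).
Solving J·Δ = −F gives Δ = (-1.6405, -1.2479).
Then the next iterate is (x, y)₁ = (1.3595, 1.7521).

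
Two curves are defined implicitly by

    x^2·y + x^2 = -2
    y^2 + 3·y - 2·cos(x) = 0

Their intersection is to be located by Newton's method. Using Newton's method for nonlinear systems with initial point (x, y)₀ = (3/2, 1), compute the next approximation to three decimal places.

(0.566, 0.601)

At (3/2, 1): F = (6.500, 3.85853).
Jacobian J = [[2·x·y + 2·x, x^2], [2·sin(x), 2·y + 3]].
At the point, J = [[6.000, 2.250], [1.99499, 5.000]] (det J = 25.51127).
Solving J·Δ = −F gives Δ = (-0.934, -0.399).
Then the next iterate is (x, y)₁ = (0.566, 0.601).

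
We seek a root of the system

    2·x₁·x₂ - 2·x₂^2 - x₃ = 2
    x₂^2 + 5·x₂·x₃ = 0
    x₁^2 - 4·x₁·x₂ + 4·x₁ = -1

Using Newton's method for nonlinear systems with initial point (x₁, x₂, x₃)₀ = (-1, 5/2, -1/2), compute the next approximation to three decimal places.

At (-1, 5/2, -1/2): F = (-19.000, 0.000, 8.000).
Jacobian J = [[2·x₂, 2·x₁ - 4·x₂, -1], [0, 2·x₂ + 5·x₃, 5·x₂], [2·x₁ - 4·x₂ + 4, -4·x₁, 0]].
At the point, J = [[5.000, -12.000, -1.000], [0.000, 2.500, 12.500], [-8.000, 4.000, 0.000]] (det J = 930.000).
Solving J·Δ = −F gives Δ = (0.247, -1.505, 0.301).
Then the next iterate is (x₁, x₂, x₃)₁ = (-0.753, 0.995, -0.199).

(-0.753, 0.995, -0.199)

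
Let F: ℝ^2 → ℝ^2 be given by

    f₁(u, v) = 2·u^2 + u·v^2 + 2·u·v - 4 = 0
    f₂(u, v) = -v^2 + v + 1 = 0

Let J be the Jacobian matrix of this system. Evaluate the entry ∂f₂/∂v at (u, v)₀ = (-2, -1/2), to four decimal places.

2.0000

∂f₂/∂v = -2·v + 1.
At (-2, -1/2) this is 2.0000.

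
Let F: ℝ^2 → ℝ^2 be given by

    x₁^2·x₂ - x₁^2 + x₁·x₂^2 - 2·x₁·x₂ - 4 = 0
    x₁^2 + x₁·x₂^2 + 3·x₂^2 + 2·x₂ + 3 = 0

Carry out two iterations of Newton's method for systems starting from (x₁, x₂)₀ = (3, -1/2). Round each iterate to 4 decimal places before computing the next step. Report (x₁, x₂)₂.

(0.0441, -1.9690)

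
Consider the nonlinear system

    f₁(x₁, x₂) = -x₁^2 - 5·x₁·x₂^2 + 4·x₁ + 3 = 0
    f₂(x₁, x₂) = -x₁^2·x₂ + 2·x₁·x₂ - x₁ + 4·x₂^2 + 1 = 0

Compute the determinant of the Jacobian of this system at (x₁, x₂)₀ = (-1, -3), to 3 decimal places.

663.000

J = [[-2·x₁ - 5·x₂^2 + 4, -10·x₁·x₂], [-2·x₁·x₂ + 2·x₂ - 1, -x₁^2 + 2·x₁ + 8·x₂]].
At the point, J = [[-39.000, -30.000], [-13.000, -27.000]].
det J = 663.000.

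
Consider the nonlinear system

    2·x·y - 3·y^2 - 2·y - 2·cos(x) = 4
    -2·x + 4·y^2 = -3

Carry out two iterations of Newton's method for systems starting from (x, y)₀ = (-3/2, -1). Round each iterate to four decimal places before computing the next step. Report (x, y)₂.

(0.2820, -0.8553)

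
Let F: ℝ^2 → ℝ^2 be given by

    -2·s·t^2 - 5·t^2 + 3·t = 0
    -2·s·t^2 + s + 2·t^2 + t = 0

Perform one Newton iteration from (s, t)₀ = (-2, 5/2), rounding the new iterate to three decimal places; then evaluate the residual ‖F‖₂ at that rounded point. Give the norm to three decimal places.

10.056

At (-2, 5/2): F = (1.250, 38.000).
Jacobian J = [[-2·t^2, -4·s·t - 10·t + 3], [-2·t^2 + 1, -4·s·t + 4·t + 1]].
At the point, J = [[-12.500, -2.000], [-11.500, 31.000]] (det J = -410.500).
Solving J·Δ = −F gives Δ = (0.280, -1.122).
Then the next iterate is (s, t)₁ = (-1.720, 1.378).
Re-evaluating at (-1.720, 1.378): F = (1.17174, 9.98793), so ‖F‖₂ = 10.056.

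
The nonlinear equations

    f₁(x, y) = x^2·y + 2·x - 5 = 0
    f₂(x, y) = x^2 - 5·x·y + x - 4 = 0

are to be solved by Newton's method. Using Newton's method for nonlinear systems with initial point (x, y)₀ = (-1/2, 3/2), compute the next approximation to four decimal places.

At (-1/2, 3/2): F = (-5.6250, -0.5000).
Jacobian J = [[2·x·y + 2, x^2], [2·x - 5·y + 1, -5·x]].
At the point, J = [[0.5000, 0.2500], [-7.5000, 2.5000]] (det J = 3.1250).
Solving J·Δ = −F gives Δ = (4.4600, 13.5800).
Then the next iterate is (x, y)₁ = (3.9600, 15.0800).

(3.9600, 15.0800)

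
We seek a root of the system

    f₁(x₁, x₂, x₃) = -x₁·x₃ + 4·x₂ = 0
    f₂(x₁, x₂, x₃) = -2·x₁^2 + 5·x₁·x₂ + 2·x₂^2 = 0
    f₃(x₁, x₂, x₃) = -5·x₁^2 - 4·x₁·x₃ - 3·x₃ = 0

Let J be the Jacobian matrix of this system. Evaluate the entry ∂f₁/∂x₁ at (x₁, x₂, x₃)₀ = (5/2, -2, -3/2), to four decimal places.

∂f₁/∂x₁ = -x₃.
At (5/2, -2, -3/2) this is 1.5000.

1.5000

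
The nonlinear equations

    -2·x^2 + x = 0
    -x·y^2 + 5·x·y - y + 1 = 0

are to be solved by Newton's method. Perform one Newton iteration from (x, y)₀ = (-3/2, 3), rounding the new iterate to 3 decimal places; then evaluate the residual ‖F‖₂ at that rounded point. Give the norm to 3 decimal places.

At (-3/2, 3): F = (-6.000, -11.000).
Jacobian J = [[-4·x + 1, 0], [-y^2 + 5·y, -2·x·y + 5·x - 1]].
At the point, J = [[7.000, 0.000], [6.000, 0.500]] (det J = 3.500).
Solving J·Δ = −F gives Δ = (0.857, 11.714).
Then the next iterate is (x, y)₁ = (-0.643, 14.714).
Re-evaluating at (-0.643, 14.714): F = (-1.46990, 78.19114), so ‖F‖₂ = 78.205.

78.205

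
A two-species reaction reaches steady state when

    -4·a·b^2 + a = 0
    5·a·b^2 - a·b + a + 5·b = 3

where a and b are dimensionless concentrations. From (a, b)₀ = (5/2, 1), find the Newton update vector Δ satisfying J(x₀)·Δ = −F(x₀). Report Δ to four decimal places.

(-4.7857, 0.3429)

At (5/2, 1): F = (-7.5000, 14.5000).
Jacobian J = [[-4·b^2 + 1, -8·a·b], [5·b^2 - b + 1, 10·a·b - a + 5]].
At the point, J = [[-3.0000, -20.0000], [5.0000, 27.5000]] (det J = 17.5000).
Solving J·Δ = −F gives Δ = (-4.7857, 0.3429).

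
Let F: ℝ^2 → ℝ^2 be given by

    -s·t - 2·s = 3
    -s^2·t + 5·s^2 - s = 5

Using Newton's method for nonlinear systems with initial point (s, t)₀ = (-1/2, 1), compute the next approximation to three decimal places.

(-1.154, 0.077)

At (-1/2, 1): F = (-1.500, -3.500).
Jacobian J = [[-t - 2, -s], [-2·s·t + 10·s - 1, -s^2]].
At the point, J = [[-3.000, 0.500], [-5.000, -0.250]] (det J = 3.250).
Solving J·Δ = −F gives Δ = (-0.654, -0.923).
Then the next iterate is (s, t)₁ = (-1.154, 0.077).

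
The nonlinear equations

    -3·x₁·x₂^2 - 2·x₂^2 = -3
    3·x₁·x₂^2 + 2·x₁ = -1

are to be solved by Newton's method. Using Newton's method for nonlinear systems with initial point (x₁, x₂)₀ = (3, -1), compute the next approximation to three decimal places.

(-0.714, -1.143)

At (3, -1): F = (-8.000, 16.000).
Jacobian J = [[-3·x₂^2, -6·x₁·x₂ - 4·x₂], [3·x₂^2 + 2, 6·x₁·x₂]].
At the point, J = [[-3.000, 22.000], [5.000, -18.000]] (det J = -56.000).
Solving J·Δ = −F gives Δ = (-3.714, -0.143).
Then the next iterate is (x₁, x₂)₁ = (-0.714, -1.143).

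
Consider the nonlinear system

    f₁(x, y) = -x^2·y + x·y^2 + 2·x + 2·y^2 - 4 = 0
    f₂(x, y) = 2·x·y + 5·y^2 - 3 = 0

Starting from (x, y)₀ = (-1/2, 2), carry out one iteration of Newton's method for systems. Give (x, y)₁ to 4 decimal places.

(0.0950, 1.0853)

At (-1/2, 2): F = (0.5000, 15.0000).
Jacobian J = [[-2·x·y + y^2 + 2, -x^2 + 2·x·y + 4·y], [2·y, 2·x + 10·y]].
At the point, J = [[8.0000, 5.7500], [4.0000, 19.0000]] (det J = 129.0000).
Solving J·Δ = −F gives Δ = (0.5950, -0.9147).
Then the next iterate is (x, y)₁ = (0.0950, 1.0853).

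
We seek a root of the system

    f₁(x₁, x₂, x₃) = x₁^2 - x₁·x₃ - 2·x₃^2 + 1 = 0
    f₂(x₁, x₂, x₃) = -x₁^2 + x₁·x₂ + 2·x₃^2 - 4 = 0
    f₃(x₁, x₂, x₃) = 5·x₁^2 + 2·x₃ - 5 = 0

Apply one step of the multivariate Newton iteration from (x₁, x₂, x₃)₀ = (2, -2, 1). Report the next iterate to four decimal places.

(1.1746, 1.0159, 0.7540)

At (2, -2, 1): F = (1.0000, -10.0000, 17.0000).
Jacobian J = [[2·x₁ - x₃, 0, -x₁ - 4·x₃], [-2·x₁ + x₂, x₁, 4·x₃], [10·x₁, 0, 2]].
At the point, J = [[3.0000, 0.0000, -6.0000], [-6.0000, 2.0000, 4.0000], [20.0000, 0.0000, 2.0000]] (det J = 252.0000).
Solving J·Δ = −F gives Δ = (-0.8254, 3.0159, -0.2460).
Then the next iterate is (x₁, x₂, x₃)₁ = (1.1746, 1.0159, 0.7540).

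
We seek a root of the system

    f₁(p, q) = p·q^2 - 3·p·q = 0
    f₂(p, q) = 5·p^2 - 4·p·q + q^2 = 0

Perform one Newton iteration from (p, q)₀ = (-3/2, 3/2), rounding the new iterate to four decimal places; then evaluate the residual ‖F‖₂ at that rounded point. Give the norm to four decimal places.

6.2500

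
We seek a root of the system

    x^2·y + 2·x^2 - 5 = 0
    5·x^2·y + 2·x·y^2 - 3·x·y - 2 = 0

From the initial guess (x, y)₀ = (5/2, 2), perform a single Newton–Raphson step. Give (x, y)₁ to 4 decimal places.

(1.6534, 1.5091)

At (5/2, 2): F = (20.0000, 65.5000).
Jacobian J = [[2·x·y + 4·x, x^2], [10·x·y + 2·y^2 - 3·y, 5·x^2 + 4·x·y - 3·x]].
At the point, J = [[20.0000, 6.2500], [52.0000, 43.7500]] (det J = 550.0000).
Solving J·Δ = −F gives Δ = (-0.8466, -0.4909).
Then the next iterate is (x, y)₁ = (1.6534, 1.5091).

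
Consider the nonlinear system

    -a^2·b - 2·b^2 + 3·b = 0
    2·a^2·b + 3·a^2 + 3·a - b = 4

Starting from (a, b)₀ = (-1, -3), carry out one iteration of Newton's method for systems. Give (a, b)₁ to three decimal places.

(-0.439, -1.045)

At (-1, -3): F = (-24.000, -7.000).
Jacobian J = [[-2·a·b, -a^2 - 4·b + 3], [4·a·b + 6·a + 3, 2·a^2 - 1]].
At the point, J = [[-6.000, 14.000], [9.000, 1.000]] (det J = -132.000).
Solving J·Δ = −F gives Δ = (0.561, 1.955).
Then the next iterate is (a, b)₁ = (-0.439, -1.045).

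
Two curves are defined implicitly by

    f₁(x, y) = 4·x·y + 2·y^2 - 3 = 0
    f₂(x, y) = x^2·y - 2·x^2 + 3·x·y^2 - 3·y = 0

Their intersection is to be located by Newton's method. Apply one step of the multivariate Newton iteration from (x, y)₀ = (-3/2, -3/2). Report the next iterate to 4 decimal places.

At (-3/2, -3/2): F = (10.5000, -13.5000).
Jacobian J = [[4·y, 4·x + 4·y], [2·x·y - 4·x + 3·y^2, x^2 + 6·x·y - 3]].
At the point, J = [[-6.0000, -12.0000], [17.2500, 12.7500]] (det J = 130.5000).
Solving J·Δ = −F gives Δ = (0.2155, 0.7672).
Then the next iterate is (x, y)₁ = (-1.2845, -0.7328).

(-1.2845, -0.7328)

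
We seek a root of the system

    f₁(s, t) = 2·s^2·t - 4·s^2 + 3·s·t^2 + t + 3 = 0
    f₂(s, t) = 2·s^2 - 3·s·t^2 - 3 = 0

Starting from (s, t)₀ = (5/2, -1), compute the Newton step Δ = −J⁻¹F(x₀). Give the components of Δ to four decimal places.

At (5/2, -1): F = (-28.0000, 2.0000).
Jacobian J = [[4·s·t - 8·s + 3·t^2, 2·s^2 + 6·s·t + 1], [4·s - 3·t^2, -6·s·t]].
At the point, J = [[-27.0000, -1.5000], [7.0000, 15.0000]] (det J = -394.5000).
Solving J·Δ = −F gives Δ = (-1.0570, 0.3599).

(-1.0570, 0.3599)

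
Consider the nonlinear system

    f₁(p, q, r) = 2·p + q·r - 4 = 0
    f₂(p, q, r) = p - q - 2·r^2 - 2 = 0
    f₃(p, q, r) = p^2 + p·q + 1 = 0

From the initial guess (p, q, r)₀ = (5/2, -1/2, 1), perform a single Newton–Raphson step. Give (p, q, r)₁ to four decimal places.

At (5/2, -1/2, 1): F = (0.5000, -1.0000, 6.0000).
Jacobian J = [[2, r, q], [1, -1, -4·r], [2·p + q, p, 0]].
At the point, J = [[2.0000, 1.0000, -0.5000], [1.0000, -1.0000, -4.0000], [4.5000, 2.5000, 0.0000]] (det J = -1.5000).
Solving J·Δ = −F gives Δ = (-13.8333, 22.5000, -9.3333).
Then the next iterate is (p, q, r)₁ = (-11.3333, 22.0000, -8.3333).

(-11.3333, 22.0000, -8.3333)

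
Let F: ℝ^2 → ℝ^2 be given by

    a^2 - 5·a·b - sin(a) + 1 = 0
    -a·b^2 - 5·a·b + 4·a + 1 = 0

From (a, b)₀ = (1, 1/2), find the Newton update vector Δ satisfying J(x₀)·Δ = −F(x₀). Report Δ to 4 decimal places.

(-1.5449, 0.0531)

At (1, 1/2): F = (-1.341471, 2.2500).
Jacobian J = [[2·a - 5·b - cos(a), -5·a], [-b^2 - 5·b + 4, -2·a·b - 5·a]].
At the point, J = [[-1.040302, -5.0000], [1.2500, -6.0000]] (det J = 12.491814).
Solving J·Δ = −F gives Δ = (-1.5449, 0.0531).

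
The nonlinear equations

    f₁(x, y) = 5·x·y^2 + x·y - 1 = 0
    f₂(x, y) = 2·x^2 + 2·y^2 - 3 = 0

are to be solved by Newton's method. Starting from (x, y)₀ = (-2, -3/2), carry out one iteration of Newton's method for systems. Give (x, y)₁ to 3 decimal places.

At (-2, -3/2): F = (-20.500, 9.500).
Jacobian J = [[5·y^2 + y, 10·x·y + x], [4·x, 4·y]].
At the point, J = [[9.750, 28.000], [-8.000, -6.000]] (det J = 165.500).
Solving J·Δ = −F gives Δ = (0.864, 0.431).
Then the next iterate is (x, y)₁ = (-1.136, -1.069).

(-1.136, -1.069)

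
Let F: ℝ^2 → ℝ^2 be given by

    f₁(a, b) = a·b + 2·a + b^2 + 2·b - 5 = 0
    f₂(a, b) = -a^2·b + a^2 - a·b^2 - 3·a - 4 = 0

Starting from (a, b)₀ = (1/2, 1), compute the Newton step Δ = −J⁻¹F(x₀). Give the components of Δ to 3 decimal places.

At (1/2, 1): F = (-0.500, -6.000).
Jacobian J = [[b + 2, a + 2·b + 2], [-2·a·b + 2·a - b^2 - 3, -a^2 - 2·a·b]].
At the point, J = [[3.000, 4.500], [-4.000, -1.250]] (det J = 14.250).
Solving J·Δ = −F gives Δ = (-1.939, 1.404).

(-1.939, 1.404)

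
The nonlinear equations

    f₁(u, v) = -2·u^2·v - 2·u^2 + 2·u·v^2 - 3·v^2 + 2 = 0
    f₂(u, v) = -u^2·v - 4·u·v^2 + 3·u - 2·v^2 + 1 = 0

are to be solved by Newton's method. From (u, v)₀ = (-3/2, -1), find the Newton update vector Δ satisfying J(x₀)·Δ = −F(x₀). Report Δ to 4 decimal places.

At (-3/2, -1): F = (-4.0000, 2.7500).
Jacobian J = [[-4·u·v - 4·u + 2·v^2, -2·u^2 + 4·u·v - 6·v], [-2·u·v - 4·v^2 + 3, -u^2 - 8·u·v - 4·v]].
At the point, J = [[2.0000, 7.5000], [-4.0000, -10.2500]] (det J = 9.5000).
Solving J·Δ = −F gives Δ = (-2.1447, 1.1053).

(-2.1447, 1.1053)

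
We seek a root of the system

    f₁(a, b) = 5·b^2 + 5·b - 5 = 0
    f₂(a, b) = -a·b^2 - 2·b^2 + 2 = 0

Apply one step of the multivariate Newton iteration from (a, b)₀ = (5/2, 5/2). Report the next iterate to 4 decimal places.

At (5/2, 5/2): F = (38.7500, -26.1250).
Jacobian J = [[0, 10·b + 5], [-b^2, -2·a·b - 4·b]].
At the point, J = [[0.0000, 30.0000], [-6.2500, -22.5000]] (det J = 187.5000).
Solving J·Δ = −F gives Δ = (0.4700, -1.2917).
Then the next iterate is (a, b)₁ = (2.9700, 1.2083).

(2.9700, 1.2083)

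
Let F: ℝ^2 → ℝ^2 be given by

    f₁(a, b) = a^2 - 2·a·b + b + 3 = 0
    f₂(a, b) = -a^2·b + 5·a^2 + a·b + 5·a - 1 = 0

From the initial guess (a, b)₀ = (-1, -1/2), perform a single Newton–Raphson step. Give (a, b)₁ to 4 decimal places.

At (-1, -1/2): F = (2.5000, 0.0000).
Jacobian J = [[2·a - 2·b, -2·a + 1], [-2·a·b + 10·a + b + 5, -a^2 + a]].
At the point, J = [[-1.0000, 3.0000], [-6.5000, -2.0000]] (det J = 21.5000).
Solving J·Δ = −F gives Δ = (0.2326, -0.7558).
Then the next iterate is (a, b)₁ = (-0.7674, -1.2558).

(-0.7674, -1.2558)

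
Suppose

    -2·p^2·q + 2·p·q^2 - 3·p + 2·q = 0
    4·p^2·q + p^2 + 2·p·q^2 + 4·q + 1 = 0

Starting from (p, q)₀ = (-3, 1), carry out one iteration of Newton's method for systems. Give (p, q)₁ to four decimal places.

At (-3, 1): F = (-13.0000, 44.0000).
Jacobian J = [[-4·p·q + 2·q^2 - 3, -2·p^2 + 4·p·q + 2], [8·p·q + 2·p + 2·q^2, 4·p^2 + 4·p·q + 4]].
At the point, J = [[11.0000, -28.0000], [-28.0000, 28.0000]] (det J = -476.0000).
Solving J·Δ = −F gives Δ = (1.8235, 0.2521).
Then the next iterate is (p, q)₁ = (-1.1765, 1.2521).

(-1.1765, 1.2521)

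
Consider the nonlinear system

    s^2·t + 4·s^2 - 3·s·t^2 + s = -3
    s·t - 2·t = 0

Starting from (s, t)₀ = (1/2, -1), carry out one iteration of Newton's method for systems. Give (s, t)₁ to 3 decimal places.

(5.643, -3.429)

At (1/2, -1): F = (2.750, 1.500).
Jacobian J = [[2·s·t + 8·s - 3·t^2 + 1, s^2 - 6·s·t], [t, s - 2]].
At the point, J = [[1.000, 3.250], [-1.000, -1.500]] (det J = 1.750).
Solving J·Δ = −F gives Δ = (5.143, -2.429).
Then the next iterate is (s, t)₁ = (5.643, -3.429).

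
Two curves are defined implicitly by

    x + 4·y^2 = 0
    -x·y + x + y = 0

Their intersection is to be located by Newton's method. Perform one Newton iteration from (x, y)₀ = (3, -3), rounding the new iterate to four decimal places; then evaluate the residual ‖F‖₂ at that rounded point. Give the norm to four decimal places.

10.0484

At (3, -3): F = (39.0000, 9.0000).
Jacobian J = [[1, 8·y], [-y + 1, -x + 1]].
At the point, J = [[1.0000, -24.0000], [4.0000, -2.0000]] (det J = 94.0000).
Solving J·Δ = −F gives Δ = (-1.4681, 1.5638).
Then the next iterate is (x, y)₁ = (1.5319, -1.4362).
Re-evaluating at (1.5319, -1.4362): F = (9.782582, 2.295815), so ‖F‖₂ = 10.0484.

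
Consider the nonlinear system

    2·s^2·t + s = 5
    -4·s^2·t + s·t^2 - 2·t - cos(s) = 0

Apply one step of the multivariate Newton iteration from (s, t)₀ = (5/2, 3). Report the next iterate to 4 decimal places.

At (5/2, 3): F = (35.0000, -57.698856).
Jacobian J = [[4·s·t + 1, 2·s^2], [-8·s·t + t^2 + sin(s), -4·s^2 + 2·s·t - 2]].
At the point, J = [[31.0000, 12.5000], [-50.401528, -12.0000]] (det J = 258.019098).
Solving J·Δ = −F gives Δ = (-1.1675, 0.0954).
Then the next iterate is (s, t)₁ = (1.3325, 3.0954).

(1.3325, 3.0954)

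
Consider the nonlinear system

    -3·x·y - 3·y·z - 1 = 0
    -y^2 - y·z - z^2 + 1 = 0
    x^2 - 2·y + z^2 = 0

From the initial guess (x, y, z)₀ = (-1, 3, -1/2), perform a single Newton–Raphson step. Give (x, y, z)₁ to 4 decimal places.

At (-1, 3, -1/2): F = (12.5000, -6.7500, -4.7500).
Jacobian J = [[-3·y, -3·x - 3·z, -3·y], [0, -2·y - z, -y - 2·z], [2·x, -2, 2·z]].
At the point, J = [[-9.0000, 4.5000, -9.0000], [0.0000, -5.5000, -2.0000], [-2.0000, -2.0000, -1.0000]] (det J = 103.5000).
Solving J·Δ = −F gives Δ = (-1.3986, -1.8961, 1.8394).
Then the next iterate is (x, y, z)₁ = (-2.3986, 1.1039, 1.3394).

(-2.3986, 1.1039, 1.3394)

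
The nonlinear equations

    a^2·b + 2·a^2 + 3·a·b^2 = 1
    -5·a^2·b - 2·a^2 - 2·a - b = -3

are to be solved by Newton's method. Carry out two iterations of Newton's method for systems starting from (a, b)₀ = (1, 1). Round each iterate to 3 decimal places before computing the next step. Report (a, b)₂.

(0.595, 0.454)

At (1, 1): F = (5.000, -7.000).
Jacobian J = [[2·a·b + 4·a + 3·b^2, a^2 + 6·a·b], [-10·a·b - 4·a - 2, -5·a^2 - 1]].
At the point, J = [[9.000, 7.000], [-16.000, -6.000]] (det J = 58.000).
Solving J·Δ = −F gives Δ = (-0.328, -0.293).
Then the next iterate is (a, b)₁ = (0.672, 0.707).
Round to (0.672, 0.707) and repeat: F = (1.23013, -1.55052), J = [[5.13776, 3.30221], [-9.43904, -3.25792]].
Δ = (-0.077, -0.253), so (a, b)₂ = (0.595, 0.454).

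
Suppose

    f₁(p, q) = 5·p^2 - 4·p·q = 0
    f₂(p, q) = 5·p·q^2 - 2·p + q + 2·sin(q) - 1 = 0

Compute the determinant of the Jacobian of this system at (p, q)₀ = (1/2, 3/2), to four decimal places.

9.8585

J = [[10·p - 4·q, -4·p], [5·q^2 - 2, 10·p·q + 2·cos(q) + 1]].
At the point, J = [[-1.0000, -2.0000], [9.2500, 8.641474]].
det J = 9.8585.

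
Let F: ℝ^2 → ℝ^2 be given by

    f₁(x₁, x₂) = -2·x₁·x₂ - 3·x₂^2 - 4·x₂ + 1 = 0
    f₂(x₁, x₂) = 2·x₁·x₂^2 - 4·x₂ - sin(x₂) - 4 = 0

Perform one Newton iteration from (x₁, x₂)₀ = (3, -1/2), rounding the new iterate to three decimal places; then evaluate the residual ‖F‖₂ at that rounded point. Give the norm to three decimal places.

9.063

At (3, -1/2): F = (5.250, -0.02057).
Jacobian J = [[-2·x₂, -2·x₁ - 6·x₂ - 4], [2·x₂^2, 4·x₁·x₂ - cos(x₂) - 4]].
At the point, J = [[1.000, -7.000], [0.500, -10.87758]] (det J = -7.37758).
Solving J·Δ = −F gives Δ = (-7.760, -0.359).
Then the next iterate is (x₁, x₂)₁ = (-4.760, -0.859).
Re-evaluating at (-4.760, -0.859): F = (-5.95532, -6.83144), so ‖F‖₂ = 9.063.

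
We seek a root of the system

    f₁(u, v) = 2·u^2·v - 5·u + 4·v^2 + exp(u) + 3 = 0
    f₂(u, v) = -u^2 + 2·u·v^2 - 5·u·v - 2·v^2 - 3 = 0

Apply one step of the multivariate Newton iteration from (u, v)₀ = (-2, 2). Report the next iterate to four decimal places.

(-0.4929, 1.4296)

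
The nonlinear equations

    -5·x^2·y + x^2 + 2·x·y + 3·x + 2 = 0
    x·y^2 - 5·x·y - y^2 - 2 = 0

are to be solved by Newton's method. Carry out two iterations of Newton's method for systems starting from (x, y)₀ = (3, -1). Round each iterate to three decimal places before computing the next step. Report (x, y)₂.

(0.687, -0.585)

At (3, -1): F = (59.000, 15.000).
Jacobian J = [[-10·x·y + 2·x + 2·y + 3, -5·x^2 + 2·x], [y^2 - 5·y, 2·x·y - 5·x - 2·y]].
At the point, J = [[37.000, -39.000], [6.000, -19.000]] (det J = -469.000).
Solving J·Δ = −F gives Δ = (-1.143, 0.429).
Then the next iterate is (x, y)₁ = (1.857, -0.571).
Round to (1.857, -0.571) and repeat: F = (18.74408, 3.58115), J = [[16.17547, -13.52825], [3.18104, -10.26369]].
Δ = (-1.170, -0.014), so (x, y)₂ = (0.687, -0.585).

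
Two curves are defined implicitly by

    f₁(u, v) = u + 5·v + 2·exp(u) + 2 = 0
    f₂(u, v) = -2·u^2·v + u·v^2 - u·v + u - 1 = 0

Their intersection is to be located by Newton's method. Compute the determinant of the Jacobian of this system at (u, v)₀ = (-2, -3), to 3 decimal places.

62.624

J = [[2·exp(u) + 1, 5], [-4·u·v + v^2 - v + 1, -2·u^2 + 2·u·v - u]].
At the point, J = [[1.27067, 5.000], [-11.000, 6.000]].
det J = 62.624.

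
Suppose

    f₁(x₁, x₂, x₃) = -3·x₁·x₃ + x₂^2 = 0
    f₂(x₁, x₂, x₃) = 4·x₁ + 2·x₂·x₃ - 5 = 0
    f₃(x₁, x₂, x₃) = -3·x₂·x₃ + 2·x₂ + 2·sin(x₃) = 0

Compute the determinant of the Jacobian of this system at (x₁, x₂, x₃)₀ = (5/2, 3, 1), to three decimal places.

249.582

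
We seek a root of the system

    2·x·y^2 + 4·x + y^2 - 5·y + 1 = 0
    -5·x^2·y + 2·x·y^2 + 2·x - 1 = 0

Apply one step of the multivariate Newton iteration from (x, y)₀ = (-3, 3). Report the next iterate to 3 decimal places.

(-2.464, 1.309)

At (-3, 3): F = (-71.000, -196.000).
Jacobian J = [[2·y^2 + 4, 4·x·y + 2·y - 5], [-10·x·y + 2·y^2 + 2, -5·x^2 + 4·x·y]].
At the point, J = [[22.000, -35.000], [110.000, -81.000]] (det J = 2068.000).
Solving J·Δ = −F gives Δ = (0.536, -1.691).
Then the next iterate is (x, y)₁ = (-2.464, 1.309).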